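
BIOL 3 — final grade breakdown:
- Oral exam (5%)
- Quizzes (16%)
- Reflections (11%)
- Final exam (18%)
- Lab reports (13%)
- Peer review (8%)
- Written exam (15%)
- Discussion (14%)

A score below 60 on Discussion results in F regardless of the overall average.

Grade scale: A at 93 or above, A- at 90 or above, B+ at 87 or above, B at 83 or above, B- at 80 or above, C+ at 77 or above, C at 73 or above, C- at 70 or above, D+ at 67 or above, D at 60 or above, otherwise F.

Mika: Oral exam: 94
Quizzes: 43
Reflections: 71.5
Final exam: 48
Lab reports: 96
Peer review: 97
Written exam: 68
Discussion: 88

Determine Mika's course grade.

C-

Discussion score 88 ≥ 60: minimum met.
Weighted total:
  Oral exam 94 × 0.05 = 4.7
  Quizzes 43 × 0.16 = 6.88
  Reflections 71.5 × 0.11 = 7.865
  Final exam 48 × 0.18 = 8.64
  Lab reports 96 × 0.13 = 12.48
  Peer review 97 × 0.08 = 7.76
  Written exam 68 × 0.15 = 10.2
  Discussion 88 × 0.14 = 12.32
Sum = 70.845
70.845 is ≥ 70 and < 73 → C-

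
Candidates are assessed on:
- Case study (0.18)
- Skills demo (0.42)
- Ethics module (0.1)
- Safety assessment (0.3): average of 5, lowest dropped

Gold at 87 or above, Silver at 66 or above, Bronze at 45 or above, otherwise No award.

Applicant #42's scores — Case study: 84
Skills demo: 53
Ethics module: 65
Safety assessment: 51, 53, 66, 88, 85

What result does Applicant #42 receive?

Bronze

Safety assessment: drop 51 → average of remaining 4 = 292/4 = 73
Weighted total:
  Case study 84 × 0.18 = 15.12
  Skills demo 53 × 0.42 = 22.26
  Ethics module 65 × 0.1 = 6.5
  Safety assessment 73 × 0.3 = 21.9
Sum = 65.78
65.78 is ≥ 45 and < 66 → Bronze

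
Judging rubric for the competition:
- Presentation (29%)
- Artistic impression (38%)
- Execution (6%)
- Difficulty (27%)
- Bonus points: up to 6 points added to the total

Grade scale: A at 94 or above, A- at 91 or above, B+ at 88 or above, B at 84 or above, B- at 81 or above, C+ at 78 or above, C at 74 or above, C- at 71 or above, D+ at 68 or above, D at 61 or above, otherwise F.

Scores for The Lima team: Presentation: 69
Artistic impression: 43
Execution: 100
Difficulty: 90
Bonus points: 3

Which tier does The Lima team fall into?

D+

Weighted total:
  Presentation 69 × 0.29 = 20.01
  Artistic impression 43 × 0.38 = 16.34
  Execution 100 × 0.06 = 6
  Difficulty 90 × 0.27 = 24.3
Sum = 66.65
Bonus points: 66.65 + 3 = 69.65
69.65 is ≥ 68 and < 71 → D+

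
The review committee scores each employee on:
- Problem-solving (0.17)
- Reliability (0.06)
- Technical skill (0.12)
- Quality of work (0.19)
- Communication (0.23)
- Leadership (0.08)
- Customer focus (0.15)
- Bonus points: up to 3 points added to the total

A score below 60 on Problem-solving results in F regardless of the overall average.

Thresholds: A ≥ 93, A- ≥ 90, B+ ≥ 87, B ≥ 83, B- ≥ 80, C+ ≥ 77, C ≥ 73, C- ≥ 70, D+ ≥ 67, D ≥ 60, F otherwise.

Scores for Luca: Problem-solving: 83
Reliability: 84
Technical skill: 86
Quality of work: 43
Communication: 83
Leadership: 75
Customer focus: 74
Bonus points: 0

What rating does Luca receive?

C

Problem-solving score 83 ≥ 60: minimum met.
Weighted total:
  Problem-solving 83 × 0.17 = 14.11
  Reliability 84 × 0.06 = 5.04
  Technical skill 86 × 0.12 = 10.32
  Quality of work 43 × 0.19 = 8.17
  Communication 83 × 0.23 = 19.09
  Leadership 75 × 0.08 = 6
  Customer focus 74 × 0.15 = 11.1
Sum = 73.83
Bonus points: 73.83 + 0 = 73.83
73.83 is ≥ 73 and < 77 → C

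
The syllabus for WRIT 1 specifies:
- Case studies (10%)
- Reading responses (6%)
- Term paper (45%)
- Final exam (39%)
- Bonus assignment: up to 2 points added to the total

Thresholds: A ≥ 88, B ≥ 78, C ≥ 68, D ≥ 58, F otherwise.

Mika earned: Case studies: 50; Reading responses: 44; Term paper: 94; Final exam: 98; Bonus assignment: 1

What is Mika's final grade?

A

Weighted total:
  Case studies 50 × 0.1 = 5
  Reading responses 44 × 0.06 = 2.64
  Term paper 94 × 0.45 = 42.3
  Final exam 98 × 0.39 = 38.22
Sum = 88.16
Bonus assignment: 88.16 + 1 = 89.16
89.16 ≥ 88 → A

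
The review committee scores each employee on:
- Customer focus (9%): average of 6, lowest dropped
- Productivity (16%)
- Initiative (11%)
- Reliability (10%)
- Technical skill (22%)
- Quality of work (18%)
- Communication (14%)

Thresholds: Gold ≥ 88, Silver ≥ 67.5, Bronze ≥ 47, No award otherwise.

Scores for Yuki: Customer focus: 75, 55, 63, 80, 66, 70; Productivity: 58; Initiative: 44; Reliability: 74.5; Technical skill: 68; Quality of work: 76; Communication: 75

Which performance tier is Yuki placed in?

Customer focus: drop 55 → average of remaining 5 = 354/5 = 70.8
Weighted total:
  Customer focus 70.8 × 0.09 = 6.372
  Productivity 58 × 0.16 = 9.28
  Initiative 44 × 0.11 = 4.84
  Reliability 74.5 × 0.1 = 7.45
  Technical skill 68 × 0.22 = 14.96
  Quality of work 76 × 0.18 = 13.68
  Communication 75 × 0.14 = 10.5
Sum = 67.082
67.082 is ≥ 47 and < 67.5 → Bronze

Bronze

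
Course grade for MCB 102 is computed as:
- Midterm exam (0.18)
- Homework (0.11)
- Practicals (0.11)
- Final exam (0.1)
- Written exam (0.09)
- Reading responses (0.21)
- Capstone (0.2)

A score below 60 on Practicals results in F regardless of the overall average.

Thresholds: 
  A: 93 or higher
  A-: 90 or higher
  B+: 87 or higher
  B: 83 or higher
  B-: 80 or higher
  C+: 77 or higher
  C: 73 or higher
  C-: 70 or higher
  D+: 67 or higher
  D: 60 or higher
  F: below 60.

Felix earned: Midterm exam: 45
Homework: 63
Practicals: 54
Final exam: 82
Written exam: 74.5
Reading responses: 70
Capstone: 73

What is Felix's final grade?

F

Practicals score 54 < 60: minimum not met.
Weighted total:
  Midterm exam 45 × 0.18 = 8.1
  Homework 63 × 0.11 = 6.93
  Practicals 54 × 0.11 = 5.94
  Final exam 82 × 0.1 = 8.2
  Written exam 74.5 × 0.09 = 6.705
  Reading responses 70 × 0.21 = 14.7
  Capstone 73 × 0.2 = 14.6
Sum = 65.175
Because the Practicals minimum was not met, the result is F.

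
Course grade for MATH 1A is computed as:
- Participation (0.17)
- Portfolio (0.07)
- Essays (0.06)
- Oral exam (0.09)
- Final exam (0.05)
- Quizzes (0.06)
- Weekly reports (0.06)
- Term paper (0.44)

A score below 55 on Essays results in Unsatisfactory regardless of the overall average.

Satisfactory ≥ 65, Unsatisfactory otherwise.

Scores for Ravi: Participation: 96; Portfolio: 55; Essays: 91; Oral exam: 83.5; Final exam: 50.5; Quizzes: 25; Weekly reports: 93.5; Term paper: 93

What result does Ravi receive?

Satisfactory

Essays score 91 ≥ 55: minimum met.
Weighted total:
  Participation 96 × 0.17 = 16.32
  Portfolio 55 × 0.07 = 3.85
  Essays 91 × 0.06 = 5.46
  Oral exam 83.5 × 0.09 = 7.515
  Final exam 50.5 × 0.05 = 2.525
  Quizzes 25 × 0.06 = 1.5
  Weekly reports 93.5 × 0.06 = 5.61
  Term paper 93 × 0.44 = 40.92
Sum = 83.7
83.7 ≥ 65 → Satisfactory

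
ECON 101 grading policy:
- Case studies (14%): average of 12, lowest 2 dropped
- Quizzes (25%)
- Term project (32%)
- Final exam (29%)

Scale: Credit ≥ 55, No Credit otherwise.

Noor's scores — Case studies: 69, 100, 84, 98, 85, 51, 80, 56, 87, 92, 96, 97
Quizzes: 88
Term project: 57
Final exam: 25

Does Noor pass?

Case studies: drop 51, 56 → average of remaining 10 = 888/10 = 88.8
Weighted total:
  Case studies 88.8 × 0.14 = 12.432
  Quizzes 88 × 0.25 = 22
  Term project 57 × 0.32 = 18.24
  Final exam 25 × 0.29 = 7.25
Sum = 59.922
59.922 ≥ 55 → Credit

Credit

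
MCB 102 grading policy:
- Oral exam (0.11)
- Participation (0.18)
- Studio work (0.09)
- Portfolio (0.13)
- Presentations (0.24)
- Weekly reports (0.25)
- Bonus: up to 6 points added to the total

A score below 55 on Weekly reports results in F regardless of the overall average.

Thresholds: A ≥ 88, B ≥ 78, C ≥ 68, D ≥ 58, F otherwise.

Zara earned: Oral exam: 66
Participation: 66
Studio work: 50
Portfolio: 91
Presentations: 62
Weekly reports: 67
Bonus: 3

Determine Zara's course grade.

Weekly reports score 67 ≥ 55: minimum met.
Weighted total:
  Oral exam 66 × 0.11 = 7.26
  Participation 66 × 0.18 = 11.88
  Studio work 50 × 0.09 = 4.5
  Portfolio 91 × 0.13 = 11.83
  Presentations 62 × 0.24 = 14.88
  Weekly reports 67 × 0.25 = 16.75
Sum = 67.1
Bonus: 67.1 + 3 = 70.1
70.1 is ≥ 68 and < 78 → C

C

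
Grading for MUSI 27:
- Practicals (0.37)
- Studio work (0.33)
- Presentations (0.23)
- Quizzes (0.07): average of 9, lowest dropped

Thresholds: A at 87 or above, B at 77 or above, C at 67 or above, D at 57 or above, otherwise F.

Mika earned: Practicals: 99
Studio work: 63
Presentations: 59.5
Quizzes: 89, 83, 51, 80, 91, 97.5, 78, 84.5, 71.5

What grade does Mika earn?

Quizzes: drop 51 → average of remaining 8 = 674.5/8 = 84.3125
Weighted total:
  Practicals 99 × 0.37 = 36.63
  Studio work 63 × 0.33 = 20.79
  Presentations 59.5 × 0.23 = 13.685
  Quizzes 84.3125 × 0.07 = 5.901875
Sum = 77.006875
77.006875 is ≥ 77 and < 87 → B

B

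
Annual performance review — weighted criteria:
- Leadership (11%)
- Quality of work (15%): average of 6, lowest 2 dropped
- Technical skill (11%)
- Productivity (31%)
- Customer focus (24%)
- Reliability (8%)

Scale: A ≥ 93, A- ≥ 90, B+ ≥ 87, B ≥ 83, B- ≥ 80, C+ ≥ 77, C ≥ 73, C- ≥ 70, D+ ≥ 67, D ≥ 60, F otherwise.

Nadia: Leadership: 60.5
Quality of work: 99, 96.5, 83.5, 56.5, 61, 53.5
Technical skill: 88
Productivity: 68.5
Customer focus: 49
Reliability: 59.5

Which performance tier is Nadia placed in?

Quality of work: drop 53.5, 56.5 → average of remaining 4 = 340/4 = 85
Weighted total:
  Leadership 60.5 × 0.11 = 6.655
  Quality of work 85 × 0.15 = 12.75
  Technical skill 88 × 0.11 = 9.68
  Productivity 68.5 × 0.31 = 21.235
  Customer focus 49 × 0.24 = 11.76
  Reliability 59.5 × 0.08 = 4.76
Sum = 66.84
66.84 is ≥ 60 and < 67 → D

D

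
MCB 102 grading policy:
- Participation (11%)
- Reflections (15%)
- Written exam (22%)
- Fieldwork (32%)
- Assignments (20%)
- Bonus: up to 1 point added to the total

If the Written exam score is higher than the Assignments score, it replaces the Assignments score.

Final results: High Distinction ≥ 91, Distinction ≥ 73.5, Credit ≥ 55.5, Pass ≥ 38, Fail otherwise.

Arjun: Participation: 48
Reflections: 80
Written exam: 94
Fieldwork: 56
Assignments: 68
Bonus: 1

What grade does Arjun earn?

Written exam (94) > Assignments (68), so Assignments counts as 94.
Weighted total:
  Participation 48 × 0.11 = 5.28
  Reflections 80 × 0.15 = 12
  Written exam 94 × 0.22 = 20.68
  Fieldwork 56 × 0.32 = 17.92
  Assignments 94 × 0.2 = 18.8
Sum = 74.68
Bonus: 74.68 + 1 = 75.68
75.68 is ≥ 73.5 and < 91 → Distinction

Distinction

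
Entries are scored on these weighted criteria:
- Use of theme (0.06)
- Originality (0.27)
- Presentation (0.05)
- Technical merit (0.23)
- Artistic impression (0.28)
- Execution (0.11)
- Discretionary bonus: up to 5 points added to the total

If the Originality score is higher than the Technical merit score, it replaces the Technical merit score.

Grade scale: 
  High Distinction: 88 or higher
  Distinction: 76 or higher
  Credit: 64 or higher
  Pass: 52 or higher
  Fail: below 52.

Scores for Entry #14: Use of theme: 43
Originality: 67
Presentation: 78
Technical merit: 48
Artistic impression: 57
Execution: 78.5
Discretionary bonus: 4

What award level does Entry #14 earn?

Originality (67) > Technical merit (48), so Technical merit counts as 67.
Weighted total:
  Use of theme 43 × 0.06 = 2.58
  Originality 67 × 0.27 = 18.09
  Presentation 78 × 0.05 = 3.9
  Technical merit 67 × 0.23 = 15.41
  Artistic impression 57 × 0.28 = 15.96
  Execution 78.5 × 0.11 = 8.635
Sum = 64.575
Discretionary bonus: 64.575 + 4 = 68.575
68.575 is ≥ 64 and < 76 → Credit

Credit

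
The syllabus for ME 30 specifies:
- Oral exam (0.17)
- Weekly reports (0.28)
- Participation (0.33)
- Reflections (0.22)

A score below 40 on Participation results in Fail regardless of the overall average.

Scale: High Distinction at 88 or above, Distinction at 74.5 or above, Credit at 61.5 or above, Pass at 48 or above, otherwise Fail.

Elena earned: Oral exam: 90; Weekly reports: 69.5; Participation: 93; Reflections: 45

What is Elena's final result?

Participation score 93 ≥ 40: minimum met.
Weighted total:
  Oral exam 90 × 0.17 = 15.3
  Weekly reports 69.5 × 0.28 = 19.46
  Participation 93 × 0.33 = 30.69
  Reflections 45 × 0.22 = 9.9
Sum = 75.35
75.35 is ≥ 74.5 and < 88 → Distinction

Distinction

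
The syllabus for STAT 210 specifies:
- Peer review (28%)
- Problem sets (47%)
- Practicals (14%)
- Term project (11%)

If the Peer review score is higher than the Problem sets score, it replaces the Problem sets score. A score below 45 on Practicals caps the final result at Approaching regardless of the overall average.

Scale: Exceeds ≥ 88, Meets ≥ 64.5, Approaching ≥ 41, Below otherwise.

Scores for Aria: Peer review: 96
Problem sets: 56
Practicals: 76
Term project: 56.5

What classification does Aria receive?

Peer review (96) > Problem sets (56), so Problem sets counts as 96.
Practicals score 76 ≥ 45: minimum met.
Weighted total:
  Peer review 96 × 0.28 = 26.88
  Problem sets 96 × 0.47 = 45.12
  Practicals 76 × 0.14 = 10.64
  Term project 56.5 × 0.11 = 6.215
Sum = 88.855
88.855 ≥ 88 → Exceeds

Exceeds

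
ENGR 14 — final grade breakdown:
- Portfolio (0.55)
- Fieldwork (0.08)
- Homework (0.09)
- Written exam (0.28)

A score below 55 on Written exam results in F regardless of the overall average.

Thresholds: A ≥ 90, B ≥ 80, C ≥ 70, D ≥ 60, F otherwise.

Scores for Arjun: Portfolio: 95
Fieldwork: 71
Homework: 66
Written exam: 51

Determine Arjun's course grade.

Written exam score 51 < 55: minimum not met.
Weighted total:
  Portfolio 95 × 0.55 = 52.25
  Fieldwork 71 × 0.08 = 5.68
  Homework 66 × 0.09 = 5.94
  Written exam 51 × 0.28 = 14.28
Sum = 78.15
Because the Written exam minimum was not met, the result is F.

F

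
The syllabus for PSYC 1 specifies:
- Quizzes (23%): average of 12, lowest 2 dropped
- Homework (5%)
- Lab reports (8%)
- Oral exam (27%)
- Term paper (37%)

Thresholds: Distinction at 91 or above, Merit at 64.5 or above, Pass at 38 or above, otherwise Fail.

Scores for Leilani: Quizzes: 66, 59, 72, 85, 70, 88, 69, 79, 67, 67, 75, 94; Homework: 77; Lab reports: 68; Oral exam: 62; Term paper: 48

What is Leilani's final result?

Pass

Quizzes: drop 59, 66 → average of remaining 10 = 766/10 = 76.6
Weighted total:
  Quizzes 76.6 × 0.23 = 17.618
  Homework 77 × 0.05 = 3.85
  Lab reports 68 × 0.08 = 5.44
  Oral exam 62 × 0.27 = 16.74
  Term paper 48 × 0.37 = 17.76
Sum = 61.408
61.408 is ≥ 38 and < 64.5 → Pass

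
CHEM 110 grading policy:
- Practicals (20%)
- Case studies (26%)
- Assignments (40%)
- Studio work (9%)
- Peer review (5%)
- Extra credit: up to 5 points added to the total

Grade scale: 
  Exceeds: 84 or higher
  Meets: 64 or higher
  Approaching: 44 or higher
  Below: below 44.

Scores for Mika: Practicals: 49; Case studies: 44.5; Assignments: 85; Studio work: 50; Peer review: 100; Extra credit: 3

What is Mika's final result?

Meets

Weighted total:
  Practicals 49 × 0.2 = 9.8
  Case studies 44.5 × 0.26 = 11.57
  Assignments 85 × 0.4 = 34
  Studio work 50 × 0.09 = 4.5
  Peer review 100 × 0.05 = 5
Sum = 64.87
Extra credit: 64.87 + 3 = 67.87
67.87 is ≥ 64 and < 84 → Meets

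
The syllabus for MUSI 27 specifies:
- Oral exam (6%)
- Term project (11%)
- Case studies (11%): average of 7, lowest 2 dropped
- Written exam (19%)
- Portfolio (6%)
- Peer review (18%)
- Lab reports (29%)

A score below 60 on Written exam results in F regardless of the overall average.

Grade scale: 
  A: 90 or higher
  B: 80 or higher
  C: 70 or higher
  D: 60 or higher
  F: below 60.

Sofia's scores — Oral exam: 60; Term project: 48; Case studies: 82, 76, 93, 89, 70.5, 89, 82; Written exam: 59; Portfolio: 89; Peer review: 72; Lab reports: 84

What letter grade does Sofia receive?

F

Case studies: drop 70.5, 76 → average of remaining 5 = 435/5 = 87
Written exam score 59 < 60: minimum not met.
Weighted total:
  Oral exam 60 × 0.06 = 3.6
  Term project 48 × 0.11 = 5.28
  Case studies 87 × 0.11 = 9.57
  Written exam 59 × 0.19 = 11.21
  Portfolio 89 × 0.06 = 5.34
  Peer review 72 × 0.18 = 12.96
  Lab reports 84 × 0.29 = 24.36
Sum = 72.32
Because the Written exam minimum was not met, the result is F.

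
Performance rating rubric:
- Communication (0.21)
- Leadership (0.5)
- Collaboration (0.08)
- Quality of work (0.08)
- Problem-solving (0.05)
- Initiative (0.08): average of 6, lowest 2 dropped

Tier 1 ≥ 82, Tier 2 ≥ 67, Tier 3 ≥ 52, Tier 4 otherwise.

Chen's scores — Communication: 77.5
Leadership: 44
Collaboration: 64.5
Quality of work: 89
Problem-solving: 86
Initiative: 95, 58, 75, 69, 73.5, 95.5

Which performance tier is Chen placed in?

Initiative: drop 58, 69 → average of remaining 4 = 339/4 = 84.75
Weighted total:
  Communication 77.5 × 0.21 = 16.275
  Leadership 44 × 0.5 = 22
  Collaboration 64.5 × 0.08 = 5.16
  Quality of work 89 × 0.08 = 7.12
  Problem-solving 86 × 0.05 = 4.3
  Initiative 84.75 × 0.08 = 6.78
Sum = 61.635
61.635 is ≥ 52 and < 67 → Tier 3

Tier 3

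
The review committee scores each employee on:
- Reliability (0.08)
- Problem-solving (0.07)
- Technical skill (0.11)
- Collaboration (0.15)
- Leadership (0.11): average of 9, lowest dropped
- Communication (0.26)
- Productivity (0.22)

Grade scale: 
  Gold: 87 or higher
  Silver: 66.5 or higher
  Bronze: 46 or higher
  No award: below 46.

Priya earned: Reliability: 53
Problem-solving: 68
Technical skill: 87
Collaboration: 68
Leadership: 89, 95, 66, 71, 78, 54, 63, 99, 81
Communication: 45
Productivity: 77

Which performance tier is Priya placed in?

Bronze

Leadership: drop 54 → average of remaining 8 = 642/8 = 80.25
Weighted total:
  Reliability 53 × 0.08 = 4.24
  Problem-solving 68 × 0.07 = 4.76
  Technical skill 87 × 0.11 = 9.57
  Collaboration 68 × 0.15 = 10.2
  Leadership 80.25 × 0.11 = 8.8275
  Communication 45 × 0.26 = 11.7
  Productivity 77 × 0.22 = 16.94
Sum = 66.2375
66.2375 is ≥ 46 and < 66.5 → Bronze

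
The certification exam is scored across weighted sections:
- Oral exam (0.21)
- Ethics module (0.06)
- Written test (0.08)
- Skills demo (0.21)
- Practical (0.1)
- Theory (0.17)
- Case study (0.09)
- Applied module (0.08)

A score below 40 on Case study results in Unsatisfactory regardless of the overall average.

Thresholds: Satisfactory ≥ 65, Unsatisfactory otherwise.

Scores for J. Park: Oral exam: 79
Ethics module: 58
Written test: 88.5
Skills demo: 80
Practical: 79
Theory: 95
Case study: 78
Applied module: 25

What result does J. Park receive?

Satisfactory

Case study score 78 ≥ 40: minimum met.
Weighted total:
  Oral exam 79 × 0.21 = 16.59
  Ethics module 58 × 0.06 = 3.48
  Written test 88.5 × 0.08 = 7.08
  Skills demo 80 × 0.21 = 16.8
  Practical 79 × 0.1 = 7.9
  Theory 95 × 0.17 = 16.15
  Case study 78 × 0.09 = 7.02
  Applied module 25 × 0.08 = 2
Sum = 77.02
77.02 ≥ 65 → Satisfactory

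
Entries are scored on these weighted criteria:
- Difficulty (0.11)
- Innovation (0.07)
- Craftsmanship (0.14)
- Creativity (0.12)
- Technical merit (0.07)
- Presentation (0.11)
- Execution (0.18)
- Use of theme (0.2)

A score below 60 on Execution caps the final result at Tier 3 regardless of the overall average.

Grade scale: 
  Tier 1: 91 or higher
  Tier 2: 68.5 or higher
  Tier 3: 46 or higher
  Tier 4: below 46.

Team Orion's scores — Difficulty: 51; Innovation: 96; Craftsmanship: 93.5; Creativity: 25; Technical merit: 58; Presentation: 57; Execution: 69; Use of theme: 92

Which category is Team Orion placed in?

Tier 2

Execution score 69 ≥ 60: minimum met.
Weighted total:
  Difficulty 51 × 0.11 = 5.61
  Innovation 96 × 0.07 = 6.72
  Craftsmanship 93.5 × 0.14 = 13.09
  Creativity 25 × 0.12 = 3
  Technical merit 58 × 0.07 = 4.06
  Presentation 57 × 0.11 = 6.27
  Execution 69 × 0.18 = 12.42
  Use of theme 92 × 0.2 = 18.4
Sum = 69.57
69.57 is ≥ 68.5 and < 91 → Tier 2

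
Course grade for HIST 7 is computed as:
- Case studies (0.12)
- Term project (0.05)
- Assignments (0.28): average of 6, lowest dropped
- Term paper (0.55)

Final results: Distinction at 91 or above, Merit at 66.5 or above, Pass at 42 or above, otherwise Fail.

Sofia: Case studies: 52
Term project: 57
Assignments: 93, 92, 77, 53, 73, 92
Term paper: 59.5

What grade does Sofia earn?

Pass

Assignments: drop 53 → average of remaining 5 = 427/5 = 85.4
Weighted total:
  Case studies 52 × 0.12 = 6.24
  Term project 57 × 0.05 = 2.85
  Assignments 85.4 × 0.28 = 23.912
  Term paper 59.5 × 0.55 = 32.725
Sum = 65.727
65.727 is ≥ 42 and < 66.5 → Pass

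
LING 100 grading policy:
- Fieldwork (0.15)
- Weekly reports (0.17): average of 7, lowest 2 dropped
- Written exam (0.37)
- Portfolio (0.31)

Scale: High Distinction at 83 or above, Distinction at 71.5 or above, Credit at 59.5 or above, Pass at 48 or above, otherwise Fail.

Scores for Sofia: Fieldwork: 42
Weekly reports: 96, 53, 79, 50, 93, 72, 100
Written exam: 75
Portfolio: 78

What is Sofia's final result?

Distinction

Weekly reports: drop 50, 53 → average of remaining 5 = 440/5 = 88
Weighted total:
  Fieldwork 42 × 0.15 = 6.3
  Weekly reports 88 × 0.17 = 14.96
  Written exam 75 × 0.37 = 27.75
  Portfolio 78 × 0.31 = 24.18
Sum = 73.19
73.19 is ≥ 71.5 and < 83 → Distinction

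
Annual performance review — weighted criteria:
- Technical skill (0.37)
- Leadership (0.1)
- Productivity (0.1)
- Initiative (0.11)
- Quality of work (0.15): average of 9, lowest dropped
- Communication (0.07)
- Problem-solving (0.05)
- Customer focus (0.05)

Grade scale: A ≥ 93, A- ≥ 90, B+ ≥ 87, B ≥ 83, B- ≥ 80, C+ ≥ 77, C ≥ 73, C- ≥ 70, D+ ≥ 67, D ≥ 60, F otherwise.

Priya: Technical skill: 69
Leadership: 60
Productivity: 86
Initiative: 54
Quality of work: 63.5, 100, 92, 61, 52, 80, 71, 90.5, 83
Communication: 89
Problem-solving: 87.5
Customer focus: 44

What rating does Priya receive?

Quality of work: drop 52 → average of remaining 8 = 641/8 = 80.125
Weighted total:
  Technical skill 69 × 0.37 = 25.53
  Leadership 60 × 0.1 = 6
  Productivity 86 × 0.1 = 8.6
  Initiative 54 × 0.11 = 5.94
  Quality of work 80.125 × 0.15 = 12.01875
  Communication 89 × 0.07 = 6.23
  Problem-solving 87.5 × 0.05 = 4.375
  Customer focus 44 × 0.05 = 2.2
Sum = 70.89375
70.89375 is ≥ 70 and < 73 → C-

C-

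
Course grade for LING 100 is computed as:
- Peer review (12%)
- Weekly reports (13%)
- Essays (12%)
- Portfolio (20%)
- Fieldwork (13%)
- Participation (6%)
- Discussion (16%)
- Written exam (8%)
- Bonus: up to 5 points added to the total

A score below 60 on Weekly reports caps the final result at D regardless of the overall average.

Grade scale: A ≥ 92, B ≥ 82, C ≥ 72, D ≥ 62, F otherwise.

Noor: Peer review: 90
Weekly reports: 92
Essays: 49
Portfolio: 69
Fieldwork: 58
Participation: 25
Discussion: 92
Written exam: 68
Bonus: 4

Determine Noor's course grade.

Weekly reports score 92 ≥ 60: minimum met.
Weighted total:
  Peer review 90 × 0.12 = 10.8
  Weekly reports 92 × 0.13 = 11.96
  Essays 49 × 0.12 = 5.88
  Portfolio 69 × 0.2 = 13.8
  Fieldwork 58 × 0.13 = 7.54
  Participation 25 × 0.06 = 1.5
  Discussion 92 × 0.16 = 14.72
  Written exam 68 × 0.08 = 5.44
Sum = 71.64
Bonus: 71.64 + 4 = 75.64
75.64 is ≥ 72 and < 82 → C

C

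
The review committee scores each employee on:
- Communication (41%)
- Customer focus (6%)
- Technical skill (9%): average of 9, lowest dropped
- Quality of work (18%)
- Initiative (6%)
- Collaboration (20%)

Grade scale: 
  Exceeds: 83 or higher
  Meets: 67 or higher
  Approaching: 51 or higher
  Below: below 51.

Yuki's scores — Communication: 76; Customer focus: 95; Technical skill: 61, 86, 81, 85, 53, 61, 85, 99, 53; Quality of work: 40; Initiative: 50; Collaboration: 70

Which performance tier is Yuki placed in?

Technical skill: drop 53 → average of remaining 8 = 611/8 = 76.375
Weighted total:
  Communication 76 × 0.41 = 31.16
  Customer focus 95 × 0.06 = 5.7
  Technical skill 76.375 × 0.09 = 6.87375
  Quality of work 40 × 0.18 = 7.2
  Initiative 50 × 0.06 = 3
  Collaboration 70 × 0.2 = 14
Sum = 67.93375
67.93375 is ≥ 67 and < 83 → Meets

Meets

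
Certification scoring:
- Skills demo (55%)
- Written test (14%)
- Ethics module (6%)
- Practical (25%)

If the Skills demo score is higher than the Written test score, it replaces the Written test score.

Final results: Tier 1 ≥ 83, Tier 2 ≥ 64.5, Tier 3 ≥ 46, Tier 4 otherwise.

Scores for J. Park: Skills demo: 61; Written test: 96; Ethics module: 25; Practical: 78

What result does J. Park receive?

Skills demo (61) ≤ Written test (96), so Written test stays at 96.
Weighted total:
  Skills demo 61 × 0.55 = 33.55
  Written test 96 × 0.14 = 13.44
  Ethics module 25 × 0.06 = 1.5
  Practical 78 × 0.25 = 19.5
Sum = 67.99
67.99 is ≥ 64.5 and < 83 → Tier 2

Tier 2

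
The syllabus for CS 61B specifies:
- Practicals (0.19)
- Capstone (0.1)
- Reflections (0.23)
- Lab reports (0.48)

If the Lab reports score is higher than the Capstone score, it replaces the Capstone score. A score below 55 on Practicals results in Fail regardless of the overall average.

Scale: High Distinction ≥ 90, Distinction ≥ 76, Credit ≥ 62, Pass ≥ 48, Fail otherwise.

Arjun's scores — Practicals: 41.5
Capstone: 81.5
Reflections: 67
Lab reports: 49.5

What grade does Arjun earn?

Lab reports (49.5) ≤ Capstone (81.5), so Capstone stays at 81.5.
Practicals score 41.5 < 55: minimum not met.
Weighted total:
  Practicals 41.5 × 0.19 = 7.885
  Capstone 81.5 × 0.1 = 8.15
  Reflections 67 × 0.23 = 15.41
  Lab reports 49.5 × 0.48 = 23.76
Sum = 55.205
Because the Practicals minimum was not met, the result is Fail.

Fail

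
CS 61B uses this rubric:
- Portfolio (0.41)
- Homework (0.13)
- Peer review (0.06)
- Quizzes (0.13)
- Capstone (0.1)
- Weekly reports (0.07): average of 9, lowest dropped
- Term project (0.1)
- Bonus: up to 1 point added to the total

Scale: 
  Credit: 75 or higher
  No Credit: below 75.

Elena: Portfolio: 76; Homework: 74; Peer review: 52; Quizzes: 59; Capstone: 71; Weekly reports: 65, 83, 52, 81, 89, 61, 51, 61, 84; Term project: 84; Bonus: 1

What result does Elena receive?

No Credit

Weekly reports: drop 51 → average of remaining 8 = 576/8 = 72
Weighted total:
  Portfolio 76 × 0.41 = 31.16
  Homework 74 × 0.13 = 9.62
  Peer review 52 × 0.06 = 3.12
  Quizzes 59 × 0.13 = 7.67
  Capstone 71 × 0.1 = 7.1
  Weekly reports 72 × 0.07 = 5.04
  Term project 84 × 0.1 = 8.4
Sum = 72.11
Bonus: 72.11 + 1 = 73.11
73.11 < 75 → No Credit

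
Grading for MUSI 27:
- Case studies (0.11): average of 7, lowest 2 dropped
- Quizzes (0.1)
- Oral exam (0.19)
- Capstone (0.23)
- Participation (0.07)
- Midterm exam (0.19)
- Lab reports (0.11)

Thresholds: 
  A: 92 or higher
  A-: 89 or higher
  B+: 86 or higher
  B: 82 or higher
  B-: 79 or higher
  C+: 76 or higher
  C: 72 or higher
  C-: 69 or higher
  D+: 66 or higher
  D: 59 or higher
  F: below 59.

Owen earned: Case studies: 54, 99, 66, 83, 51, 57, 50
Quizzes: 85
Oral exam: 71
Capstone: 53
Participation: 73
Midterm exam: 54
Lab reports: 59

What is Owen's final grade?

Case studies: drop 50, 51 → average of remaining 5 = 359/5 = 71.8
Weighted total:
  Case studies 71.8 × 0.11 = 7.898
  Quizzes 85 × 0.1 = 8.5
  Oral exam 71 × 0.19 = 13.49
  Capstone 53 × 0.23 = 12.19
  Participation 73 × 0.07 = 5.11
  Midterm exam 54 × 0.19 = 10.26
  Lab reports 59 × 0.11 = 6.49
Sum = 63.938
63.938 is ≥ 59 and < 66 → D

D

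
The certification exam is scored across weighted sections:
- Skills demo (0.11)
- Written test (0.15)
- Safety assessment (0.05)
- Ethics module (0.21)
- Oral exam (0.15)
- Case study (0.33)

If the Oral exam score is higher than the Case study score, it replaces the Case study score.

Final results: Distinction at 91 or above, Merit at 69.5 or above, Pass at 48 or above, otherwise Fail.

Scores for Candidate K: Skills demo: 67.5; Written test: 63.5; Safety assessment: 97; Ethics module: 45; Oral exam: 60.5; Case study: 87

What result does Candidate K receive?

Oral exam (60.5) ≤ Case study (87), so Case study stays at 87.
Weighted total:
  Skills demo 67.5 × 0.11 = 7.425
  Written test 63.5 × 0.15 = 9.525
  Safety assessment 97 × 0.05 = 4.85
  Ethics module 45 × 0.21 = 9.45
  Oral exam 60.5 × 0.15 = 9.075
  Case study 87 × 0.33 = 28.71
Sum = 69.035
69.035 is ≥ 48 and < 69.5 → Pass

Pass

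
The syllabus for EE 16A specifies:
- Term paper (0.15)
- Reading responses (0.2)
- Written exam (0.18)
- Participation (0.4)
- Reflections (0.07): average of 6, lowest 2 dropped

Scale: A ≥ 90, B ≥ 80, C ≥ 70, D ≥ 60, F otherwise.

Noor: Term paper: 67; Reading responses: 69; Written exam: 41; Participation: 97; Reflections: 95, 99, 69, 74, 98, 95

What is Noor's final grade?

Reflections: drop 69, 74 → average of remaining 4 = 387/4 = 96.75
Weighted total:
  Term paper 67 × 0.15 = 10.05
  Reading responses 69 × 0.2 = 13.8
  Written exam 41 × 0.18 = 7.38
  Participation 97 × 0.4 = 38.8
  Reflections 96.75 × 0.07 = 6.7725
Sum = 76.8025
76.8025 is ≥ 70 and < 80 → C

C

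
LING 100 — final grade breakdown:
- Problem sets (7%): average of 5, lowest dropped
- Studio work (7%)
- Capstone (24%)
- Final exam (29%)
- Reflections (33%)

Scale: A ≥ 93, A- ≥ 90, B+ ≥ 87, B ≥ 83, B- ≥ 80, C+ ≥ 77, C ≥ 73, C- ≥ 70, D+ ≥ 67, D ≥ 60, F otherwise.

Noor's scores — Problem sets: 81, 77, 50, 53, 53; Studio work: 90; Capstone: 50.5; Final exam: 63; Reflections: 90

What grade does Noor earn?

C-

Problem sets: drop 50 → average of remaining 4 = 264/4 = 66
Weighted total:
  Problem sets 66 × 0.07 = 4.62
  Studio work 90 × 0.07 = 6.3
  Capstone 50.5 × 0.24 = 12.12
  Final exam 63 × 0.29 = 18.27
  Reflections 90 × 0.33 = 29.7
Sum = 71.01
71.01 is ≥ 70 and < 73 → C-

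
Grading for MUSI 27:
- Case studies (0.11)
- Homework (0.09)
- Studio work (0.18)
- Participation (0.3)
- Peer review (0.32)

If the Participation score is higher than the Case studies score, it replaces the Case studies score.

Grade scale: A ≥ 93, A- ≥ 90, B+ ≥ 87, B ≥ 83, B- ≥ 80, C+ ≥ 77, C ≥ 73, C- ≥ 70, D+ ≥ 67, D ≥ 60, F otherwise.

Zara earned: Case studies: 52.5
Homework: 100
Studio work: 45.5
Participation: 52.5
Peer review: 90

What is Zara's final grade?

Participation (52.5) ≤ Case studies (52.5), so Case studies stays at 52.5.
Weighted total:
  Case studies 52.5 × 0.11 = 5.775
  Homework 100 × 0.09 = 9
  Studio work 45.5 × 0.18 = 8.19
  Participation 52.5 × 0.3 = 15.75
  Peer review 90 × 0.32 = 28.8
Sum = 67.515
67.515 is ≥ 67 and < 70 → D+

D+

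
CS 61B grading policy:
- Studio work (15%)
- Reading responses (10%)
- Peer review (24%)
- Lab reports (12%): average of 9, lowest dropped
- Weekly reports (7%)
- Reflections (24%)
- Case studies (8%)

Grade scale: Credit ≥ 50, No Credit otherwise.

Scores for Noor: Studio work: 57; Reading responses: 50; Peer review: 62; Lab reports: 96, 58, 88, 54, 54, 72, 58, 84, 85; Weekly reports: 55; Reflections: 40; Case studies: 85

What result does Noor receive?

Credit

Lab reports: drop 54 → average of remaining 8 = 595/8 = 74.375
Weighted total:
  Studio work 57 × 0.15 = 8.55
  Reading responses 50 × 0.1 = 5
  Peer review 62 × 0.24 = 14.88
  Lab reports 74.375 × 0.12 = 8.925
  Weekly reports 55 × 0.07 = 3.85
  Reflections 40 × 0.24 = 9.6
  Case studies 85 × 0.08 = 6.8
Sum = 57.605
57.605 ≥ 50 → Credit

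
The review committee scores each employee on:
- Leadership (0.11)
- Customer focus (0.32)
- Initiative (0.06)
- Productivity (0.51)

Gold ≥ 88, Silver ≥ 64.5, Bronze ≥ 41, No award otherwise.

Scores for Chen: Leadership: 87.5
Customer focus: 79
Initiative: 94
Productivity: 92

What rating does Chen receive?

Silver

Weighted total:
  Leadership 87.5 × 0.11 = 9.625
  Customer focus 79 × 0.32 = 25.28
  Initiative 94 × 0.06 = 5.64
  Productivity 92 × 0.51 = 46.92
Sum = 87.465
87.465 is ≥ 64.5 and < 88 → Silver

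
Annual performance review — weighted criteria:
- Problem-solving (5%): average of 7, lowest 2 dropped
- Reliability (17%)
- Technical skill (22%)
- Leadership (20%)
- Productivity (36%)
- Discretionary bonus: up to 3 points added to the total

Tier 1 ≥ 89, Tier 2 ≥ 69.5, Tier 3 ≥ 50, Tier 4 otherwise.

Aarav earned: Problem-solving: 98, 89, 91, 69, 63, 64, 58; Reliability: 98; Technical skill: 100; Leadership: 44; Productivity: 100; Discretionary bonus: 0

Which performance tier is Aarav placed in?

Tier 2

Problem-solving: drop 58, 63 → average of remaining 5 = 411/5 = 82.2
Weighted total:
  Problem-solving 82.2 × 0.05 = 4.11
  Reliability 98 × 0.17 = 16.66
  Technical skill 100 × 0.22 = 22
  Leadership 44 × 0.2 = 8.8
  Productivity 100 × 0.36 = 36
Sum = 87.57
Discretionary bonus: 87.57 + 0 = 87.57
87.57 is ≥ 69.5 and < 89 → Tier 2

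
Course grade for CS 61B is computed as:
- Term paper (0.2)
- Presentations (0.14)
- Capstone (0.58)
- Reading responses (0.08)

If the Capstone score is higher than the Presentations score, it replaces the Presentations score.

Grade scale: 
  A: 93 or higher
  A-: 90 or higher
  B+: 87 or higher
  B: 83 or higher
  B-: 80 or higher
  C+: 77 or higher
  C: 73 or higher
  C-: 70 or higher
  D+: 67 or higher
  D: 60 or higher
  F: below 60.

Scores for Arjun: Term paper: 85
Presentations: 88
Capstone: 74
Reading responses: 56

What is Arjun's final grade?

C

Capstone (74) ≤ Presentations (88), so Presentations stays at 88.
Weighted total:
  Term paper 85 × 0.2 = 17
  Presentations 88 × 0.14 = 12.32
  Capstone 74 × 0.58 = 42.92
  Reading responses 56 × 0.08 = 4.48
Sum = 76.72
76.72 is ≥ 73 and < 77 → C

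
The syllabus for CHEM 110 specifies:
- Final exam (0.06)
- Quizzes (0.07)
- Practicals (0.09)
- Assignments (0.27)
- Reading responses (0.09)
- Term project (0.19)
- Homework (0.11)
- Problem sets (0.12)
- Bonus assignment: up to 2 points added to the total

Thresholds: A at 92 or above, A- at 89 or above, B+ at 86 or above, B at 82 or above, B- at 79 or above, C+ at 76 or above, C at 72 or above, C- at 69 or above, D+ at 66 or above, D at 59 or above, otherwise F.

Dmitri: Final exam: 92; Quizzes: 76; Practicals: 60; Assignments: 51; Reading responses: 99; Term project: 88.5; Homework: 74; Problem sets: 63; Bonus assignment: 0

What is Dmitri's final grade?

C-

Weighted total:
  Final exam 92 × 0.06 = 5.52
  Quizzes 76 × 0.07 = 5.32
  Practicals 60 × 0.09 = 5.4
  Assignments 51 × 0.27 = 13.77
  Reading responses 99 × 0.09 = 8.91
  Term project 88.5 × 0.19 = 16.815
  Homework 74 × 0.11 = 8.14
  Problem sets 63 × 0.12 = 7.56
Sum = 71.435
Bonus assignment: 71.435 + 0 = 71.435
71.435 is ≥ 69 and < 72 → C-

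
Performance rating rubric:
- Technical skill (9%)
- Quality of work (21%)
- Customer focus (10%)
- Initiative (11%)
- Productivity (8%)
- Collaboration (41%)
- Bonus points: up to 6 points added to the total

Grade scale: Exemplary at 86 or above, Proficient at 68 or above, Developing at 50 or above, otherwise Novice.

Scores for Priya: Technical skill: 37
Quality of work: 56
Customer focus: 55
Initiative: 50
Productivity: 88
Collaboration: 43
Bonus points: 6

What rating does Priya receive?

Developing

Weighted total:
  Technical skill 37 × 0.09 = 3.33
  Quality of work 56 × 0.21 = 11.76
  Customer focus 55 × 0.1 = 5.5
  Initiative 50 × 0.11 = 5.5
  Productivity 88 × 0.08 = 7.04
  Collaboration 43 × 0.41 = 17.63
Sum = 50.76
Bonus points: 50.76 + 6 = 56.76
56.76 is ≥ 50 and < 68 → Developing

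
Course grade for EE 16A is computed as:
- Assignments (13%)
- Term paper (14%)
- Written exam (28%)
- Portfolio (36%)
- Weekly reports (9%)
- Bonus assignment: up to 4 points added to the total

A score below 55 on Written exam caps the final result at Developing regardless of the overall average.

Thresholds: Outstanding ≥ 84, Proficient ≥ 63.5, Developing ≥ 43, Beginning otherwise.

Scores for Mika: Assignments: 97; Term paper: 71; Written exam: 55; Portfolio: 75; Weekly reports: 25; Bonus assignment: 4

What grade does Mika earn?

Written exam score 55 ≥ 55: minimum met.
Weighted total:
  Assignments 97 × 0.13 = 12.61
  Term paper 71 × 0.14 = 9.94
  Written exam 55 × 0.28 = 15.4
  Portfolio 75 × 0.36 = 27
  Weekly reports 25 × 0.09 = 2.25
Sum = 67.2
Bonus assignment: 67.2 + 4 = 71.2
71.2 is ≥ 63.5 and < 84 → Proficient

Proficient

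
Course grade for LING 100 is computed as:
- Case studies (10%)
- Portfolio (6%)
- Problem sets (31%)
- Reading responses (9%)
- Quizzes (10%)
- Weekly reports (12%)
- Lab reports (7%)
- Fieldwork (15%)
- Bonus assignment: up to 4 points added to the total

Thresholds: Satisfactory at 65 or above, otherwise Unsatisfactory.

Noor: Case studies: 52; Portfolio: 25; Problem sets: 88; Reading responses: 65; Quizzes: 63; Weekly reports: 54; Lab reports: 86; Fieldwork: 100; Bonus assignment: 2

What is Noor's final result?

Satisfactory

Weighted total:
  Case studies 52 × 0.1 = 5.2
  Portfolio 25 × 0.06 = 1.5
  Problem sets 88 × 0.31 = 27.28
  Reading responses 65 × 0.09 = 5.85
  Quizzes 63 × 0.1 = 6.3
  Weekly reports 54 × 0.12 = 6.48
  Lab reports 86 × 0.07 = 6.02
  Fieldwork 100 × 0.15 = 15
Sum = 73.63
Bonus assignment: 73.63 + 2 = 75.63
75.63 ≥ 65 → Satisfactory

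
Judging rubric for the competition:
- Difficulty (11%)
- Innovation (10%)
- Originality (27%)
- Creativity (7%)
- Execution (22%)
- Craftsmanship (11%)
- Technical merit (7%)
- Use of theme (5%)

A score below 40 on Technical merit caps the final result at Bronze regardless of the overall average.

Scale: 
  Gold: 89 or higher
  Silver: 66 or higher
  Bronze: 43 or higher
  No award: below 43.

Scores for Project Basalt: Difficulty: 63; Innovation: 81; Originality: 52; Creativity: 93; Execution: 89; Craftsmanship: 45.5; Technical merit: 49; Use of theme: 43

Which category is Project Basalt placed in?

Technical merit score 49 ≥ 40: minimum met.
Weighted total:
  Difficulty 63 × 0.11 = 6.93
  Innovation 81 × 0.1 = 8.1
  Originality 52 × 0.27 = 14.04
  Creativity 93 × 0.07 = 6.51
  Execution 89 × 0.22 = 19.58
  Craftsmanship 45.5 × 0.11 = 5.005
  Technical merit 49 × 0.07 = 3.43
  Use of theme 43 × 0.05 = 2.15
Sum = 65.745
65.745 is ≥ 43 and < 66 → Bronze

Bronze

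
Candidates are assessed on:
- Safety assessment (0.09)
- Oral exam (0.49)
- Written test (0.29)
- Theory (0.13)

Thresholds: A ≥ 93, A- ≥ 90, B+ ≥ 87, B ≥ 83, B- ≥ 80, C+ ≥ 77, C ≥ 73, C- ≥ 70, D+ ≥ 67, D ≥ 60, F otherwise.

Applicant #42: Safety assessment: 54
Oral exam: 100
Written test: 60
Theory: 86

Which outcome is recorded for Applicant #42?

B-

Weighted total:
  Safety assessment 54 × 0.09 = 4.86
  Oral exam 100 × 0.49 = 49
  Written test 60 × 0.29 = 17.4
  Theory 86 × 0.13 = 11.18
Sum = 82.44
82.44 is ≥ 80 and < 83 → B-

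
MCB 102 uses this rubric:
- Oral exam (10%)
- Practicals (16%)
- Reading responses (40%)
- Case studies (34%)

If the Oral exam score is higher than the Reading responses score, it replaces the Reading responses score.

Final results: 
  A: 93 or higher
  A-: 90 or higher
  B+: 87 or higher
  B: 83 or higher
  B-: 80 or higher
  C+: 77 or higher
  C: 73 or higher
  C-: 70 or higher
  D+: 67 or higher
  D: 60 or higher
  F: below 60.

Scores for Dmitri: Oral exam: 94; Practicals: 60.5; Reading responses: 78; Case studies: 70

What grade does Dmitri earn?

B-

Oral exam (94) > Reading responses (78), so Reading responses counts as 94.
Weighted total:
  Oral exam 94 × 0.1 = 9.4
  Practicals 60.5 × 0.16 = 9.68
  Reading responses 94 × 0.4 = 37.6
  Case studies 70 × 0.34 = 23.8
Sum = 80.48
80.48 is ≥ 80 and < 83 → B-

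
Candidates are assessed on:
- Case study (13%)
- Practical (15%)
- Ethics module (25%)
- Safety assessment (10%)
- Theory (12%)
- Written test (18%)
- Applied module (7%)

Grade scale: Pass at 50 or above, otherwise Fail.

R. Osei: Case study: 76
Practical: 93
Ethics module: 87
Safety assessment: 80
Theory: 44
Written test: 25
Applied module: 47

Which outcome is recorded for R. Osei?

Pass

Weighted total:
  Case study 76 × 0.13 = 9.88
  Practical 93 × 0.15 = 13.95
  Ethics module 87 × 0.25 = 21.75
  Safety assessment 80 × 0.1 = 8
  Theory 44 × 0.12 = 5.28
  Written test 25 × 0.18 = 4.5
  Applied module 47 × 0.07 = 3.29
Sum = 66.65
66.65 ≥ 50 → Pass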